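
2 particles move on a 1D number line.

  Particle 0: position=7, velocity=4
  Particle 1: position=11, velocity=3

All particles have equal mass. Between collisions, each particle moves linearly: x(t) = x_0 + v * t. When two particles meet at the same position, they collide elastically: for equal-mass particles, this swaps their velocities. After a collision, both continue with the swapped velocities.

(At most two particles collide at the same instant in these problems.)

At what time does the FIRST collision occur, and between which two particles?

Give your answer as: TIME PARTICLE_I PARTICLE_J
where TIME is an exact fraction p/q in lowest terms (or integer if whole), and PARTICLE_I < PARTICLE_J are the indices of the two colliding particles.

Pair (0,1): pos 7,11 vel 4,3 -> gap=4, closing at 1/unit, collide at t=4
Earliest collision: t=4 between 0 and 1

Answer: 4 0 1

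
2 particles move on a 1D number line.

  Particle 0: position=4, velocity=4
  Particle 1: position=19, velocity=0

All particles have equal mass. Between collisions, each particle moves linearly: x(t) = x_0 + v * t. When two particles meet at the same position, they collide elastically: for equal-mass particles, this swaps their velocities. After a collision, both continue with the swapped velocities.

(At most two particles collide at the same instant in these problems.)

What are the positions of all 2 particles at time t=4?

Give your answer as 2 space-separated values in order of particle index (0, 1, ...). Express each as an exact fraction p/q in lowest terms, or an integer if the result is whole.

Answer: 19 20

Derivation:
Collision at t=15/4: particles 0 and 1 swap velocities; positions: p0=19 p1=19; velocities now: v0=0 v1=4
Advance to t=4 (no further collisions before then); velocities: v0=0 v1=4; positions = 19 20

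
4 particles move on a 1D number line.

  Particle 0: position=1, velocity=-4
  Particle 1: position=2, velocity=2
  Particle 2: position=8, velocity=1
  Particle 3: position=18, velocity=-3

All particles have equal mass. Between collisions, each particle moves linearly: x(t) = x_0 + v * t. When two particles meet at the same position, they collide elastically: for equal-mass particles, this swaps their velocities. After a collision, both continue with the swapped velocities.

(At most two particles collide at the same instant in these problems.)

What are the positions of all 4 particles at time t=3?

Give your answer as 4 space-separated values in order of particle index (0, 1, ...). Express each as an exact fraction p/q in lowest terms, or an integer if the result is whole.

Answer: -11 8 9 11

Derivation:
Collision at t=5/2: particles 2 and 3 swap velocities; positions: p0=-9 p1=7 p2=21/2 p3=21/2; velocities now: v0=-4 v1=2 v2=-3 v3=1
Advance to t=3 (no further collisions before then); velocities: v0=-4 v1=2 v2=-3 v3=1; positions = -11 8 9 11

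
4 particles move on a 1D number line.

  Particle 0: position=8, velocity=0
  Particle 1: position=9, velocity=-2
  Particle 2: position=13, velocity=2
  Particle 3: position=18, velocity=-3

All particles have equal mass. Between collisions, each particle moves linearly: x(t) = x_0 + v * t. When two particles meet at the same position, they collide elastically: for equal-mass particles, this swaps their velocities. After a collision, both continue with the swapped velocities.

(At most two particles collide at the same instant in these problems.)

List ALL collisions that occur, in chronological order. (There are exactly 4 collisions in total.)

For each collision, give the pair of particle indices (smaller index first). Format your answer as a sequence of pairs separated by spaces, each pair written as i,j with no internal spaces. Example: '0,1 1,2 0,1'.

Collision at t=1/2: particles 0 and 1 swap velocities; positions: p0=8 p1=8 p2=14 p3=33/2; velocities now: v0=-2 v1=0 v2=2 v3=-3
Collision at t=1: particles 2 and 3 swap velocities; positions: p0=7 p1=8 p2=15 p3=15; velocities now: v0=-2 v1=0 v2=-3 v3=2
Collision at t=10/3: particles 1 and 2 swap velocities; positions: p0=7/3 p1=8 p2=8 p3=59/3; velocities now: v0=-2 v1=-3 v2=0 v3=2
Collision at t=9: particles 0 and 1 swap velocities; positions: p0=-9 p1=-9 p2=8 p3=31; velocities now: v0=-3 v1=-2 v2=0 v3=2

Answer: 0,1 2,3 1,2 0,1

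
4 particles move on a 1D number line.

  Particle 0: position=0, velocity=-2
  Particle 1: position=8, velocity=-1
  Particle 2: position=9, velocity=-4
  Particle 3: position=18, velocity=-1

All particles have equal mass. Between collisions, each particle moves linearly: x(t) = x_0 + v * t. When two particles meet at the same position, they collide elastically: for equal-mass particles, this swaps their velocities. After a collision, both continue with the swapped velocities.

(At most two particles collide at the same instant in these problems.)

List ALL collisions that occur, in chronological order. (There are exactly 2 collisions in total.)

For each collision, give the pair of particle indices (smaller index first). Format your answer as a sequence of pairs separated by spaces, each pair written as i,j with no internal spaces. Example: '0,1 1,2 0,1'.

Collision at t=1/3: particles 1 and 2 swap velocities; positions: p0=-2/3 p1=23/3 p2=23/3 p3=53/3; velocities now: v0=-2 v1=-4 v2=-1 v3=-1
Collision at t=9/2: particles 0 and 1 swap velocities; positions: p0=-9 p1=-9 p2=7/2 p3=27/2; velocities now: v0=-4 v1=-2 v2=-1 v3=-1

Answer: 1,2 0,1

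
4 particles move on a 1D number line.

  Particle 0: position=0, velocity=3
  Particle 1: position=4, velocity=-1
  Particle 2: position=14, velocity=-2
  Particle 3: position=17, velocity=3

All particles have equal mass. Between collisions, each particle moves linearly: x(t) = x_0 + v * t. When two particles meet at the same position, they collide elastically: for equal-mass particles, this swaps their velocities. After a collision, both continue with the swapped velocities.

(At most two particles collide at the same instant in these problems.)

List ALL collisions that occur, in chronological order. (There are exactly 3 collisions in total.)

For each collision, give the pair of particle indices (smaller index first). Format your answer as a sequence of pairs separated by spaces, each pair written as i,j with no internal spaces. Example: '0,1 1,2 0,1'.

Collision at t=1: particles 0 and 1 swap velocities; positions: p0=3 p1=3 p2=12 p3=20; velocities now: v0=-1 v1=3 v2=-2 v3=3
Collision at t=14/5: particles 1 and 2 swap velocities; positions: p0=6/5 p1=42/5 p2=42/5 p3=127/5; velocities now: v0=-1 v1=-2 v2=3 v3=3
Collision at t=10: particles 0 and 1 swap velocities; positions: p0=-6 p1=-6 p2=30 p3=47; velocities now: v0=-2 v1=-1 v2=3 v3=3

Answer: 0,1 1,2 0,1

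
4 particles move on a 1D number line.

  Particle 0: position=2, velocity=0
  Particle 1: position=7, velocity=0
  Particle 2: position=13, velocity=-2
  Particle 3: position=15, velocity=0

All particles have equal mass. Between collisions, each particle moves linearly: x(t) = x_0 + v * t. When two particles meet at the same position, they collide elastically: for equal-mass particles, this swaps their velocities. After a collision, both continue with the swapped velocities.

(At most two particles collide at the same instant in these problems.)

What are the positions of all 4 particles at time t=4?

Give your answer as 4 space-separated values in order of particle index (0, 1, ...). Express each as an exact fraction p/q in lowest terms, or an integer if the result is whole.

Answer: 2 5 7 15

Derivation:
Collision at t=3: particles 1 and 2 swap velocities; positions: p0=2 p1=7 p2=7 p3=15; velocities now: v0=0 v1=-2 v2=0 v3=0
Advance to t=4 (no further collisions before then); velocities: v0=0 v1=-2 v2=0 v3=0; positions = 2 5 7 15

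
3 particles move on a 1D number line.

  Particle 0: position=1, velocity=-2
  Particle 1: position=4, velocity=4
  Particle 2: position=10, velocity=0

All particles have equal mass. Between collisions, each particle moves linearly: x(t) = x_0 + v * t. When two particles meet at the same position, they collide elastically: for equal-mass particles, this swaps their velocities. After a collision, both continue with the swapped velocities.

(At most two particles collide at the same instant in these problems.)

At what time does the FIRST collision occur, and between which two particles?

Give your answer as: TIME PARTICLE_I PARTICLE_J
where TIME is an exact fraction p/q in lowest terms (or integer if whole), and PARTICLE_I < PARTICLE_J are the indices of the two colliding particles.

Answer: 3/2 1 2

Derivation:
Pair (0,1): pos 1,4 vel -2,4 -> not approaching (rel speed -6 <= 0)
Pair (1,2): pos 4,10 vel 4,0 -> gap=6, closing at 4/unit, collide at t=3/2
Earliest collision: t=3/2 between 1 and 2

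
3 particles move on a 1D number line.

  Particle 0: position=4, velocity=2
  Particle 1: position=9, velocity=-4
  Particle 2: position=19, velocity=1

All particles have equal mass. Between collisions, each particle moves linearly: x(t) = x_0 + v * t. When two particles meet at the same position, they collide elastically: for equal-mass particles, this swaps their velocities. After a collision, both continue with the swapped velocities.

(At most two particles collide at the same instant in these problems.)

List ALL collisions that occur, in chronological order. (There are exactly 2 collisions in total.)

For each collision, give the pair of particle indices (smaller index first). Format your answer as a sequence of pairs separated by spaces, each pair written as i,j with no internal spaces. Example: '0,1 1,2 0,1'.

Collision at t=5/6: particles 0 and 1 swap velocities; positions: p0=17/3 p1=17/3 p2=119/6; velocities now: v0=-4 v1=2 v2=1
Collision at t=15: particles 1 and 2 swap velocities; positions: p0=-51 p1=34 p2=34; velocities now: v0=-4 v1=1 v2=2

Answer: 0,1 1,2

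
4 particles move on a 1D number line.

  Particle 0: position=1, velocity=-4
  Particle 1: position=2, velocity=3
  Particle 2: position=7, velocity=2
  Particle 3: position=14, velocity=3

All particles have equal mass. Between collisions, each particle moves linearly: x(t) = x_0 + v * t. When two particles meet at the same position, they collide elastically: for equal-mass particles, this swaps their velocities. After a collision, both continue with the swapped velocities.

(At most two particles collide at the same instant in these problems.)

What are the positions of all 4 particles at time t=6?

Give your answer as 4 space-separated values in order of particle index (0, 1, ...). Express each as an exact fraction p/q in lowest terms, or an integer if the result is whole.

Answer: -23 19 20 32

Derivation:
Collision at t=5: particles 1 and 2 swap velocities; positions: p0=-19 p1=17 p2=17 p3=29; velocities now: v0=-4 v1=2 v2=3 v3=3
Advance to t=6 (no further collisions before then); velocities: v0=-4 v1=2 v2=3 v3=3; positions = -23 19 20 32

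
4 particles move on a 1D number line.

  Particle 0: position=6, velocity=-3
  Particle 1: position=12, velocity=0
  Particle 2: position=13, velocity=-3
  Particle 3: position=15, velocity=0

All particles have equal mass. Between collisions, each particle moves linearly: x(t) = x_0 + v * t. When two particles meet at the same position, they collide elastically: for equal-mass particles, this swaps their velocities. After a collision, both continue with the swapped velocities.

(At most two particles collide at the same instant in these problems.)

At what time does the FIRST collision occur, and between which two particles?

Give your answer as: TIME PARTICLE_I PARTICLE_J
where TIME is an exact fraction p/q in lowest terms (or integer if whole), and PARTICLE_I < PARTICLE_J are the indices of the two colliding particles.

Pair (0,1): pos 6,12 vel -3,0 -> not approaching (rel speed -3 <= 0)
Pair (1,2): pos 12,13 vel 0,-3 -> gap=1, closing at 3/unit, collide at t=1/3
Pair (2,3): pos 13,15 vel -3,0 -> not approaching (rel speed -3 <= 0)
Earliest collision: t=1/3 between 1 and 2

Answer: 1/3 1 2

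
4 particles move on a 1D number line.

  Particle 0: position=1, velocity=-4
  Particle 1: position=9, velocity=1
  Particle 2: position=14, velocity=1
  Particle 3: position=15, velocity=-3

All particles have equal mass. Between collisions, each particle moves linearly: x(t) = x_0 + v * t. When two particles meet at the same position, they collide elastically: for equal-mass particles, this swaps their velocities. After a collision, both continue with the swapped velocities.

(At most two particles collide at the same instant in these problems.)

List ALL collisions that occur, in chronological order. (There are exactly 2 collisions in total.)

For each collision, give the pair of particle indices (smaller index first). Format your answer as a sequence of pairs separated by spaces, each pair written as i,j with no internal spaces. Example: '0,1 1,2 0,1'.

Collision at t=1/4: particles 2 and 3 swap velocities; positions: p0=0 p1=37/4 p2=57/4 p3=57/4; velocities now: v0=-4 v1=1 v2=-3 v3=1
Collision at t=3/2: particles 1 and 2 swap velocities; positions: p0=-5 p1=21/2 p2=21/2 p3=31/2; velocities now: v0=-4 v1=-3 v2=1 v3=1

Answer: 2,3 1,2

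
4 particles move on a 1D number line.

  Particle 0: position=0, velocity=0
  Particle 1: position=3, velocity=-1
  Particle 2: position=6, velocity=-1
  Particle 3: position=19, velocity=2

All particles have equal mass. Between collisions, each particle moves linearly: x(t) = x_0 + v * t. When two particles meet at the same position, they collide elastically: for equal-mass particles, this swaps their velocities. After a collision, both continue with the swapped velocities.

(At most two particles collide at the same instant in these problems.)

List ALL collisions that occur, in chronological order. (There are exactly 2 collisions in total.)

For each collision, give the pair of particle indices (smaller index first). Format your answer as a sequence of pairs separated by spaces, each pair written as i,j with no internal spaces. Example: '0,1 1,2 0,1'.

Answer: 0,1 1,2

Derivation:
Collision at t=3: particles 0 and 1 swap velocities; positions: p0=0 p1=0 p2=3 p3=25; velocities now: v0=-1 v1=0 v2=-1 v3=2
Collision at t=6: particles 1 and 2 swap velocities; positions: p0=-3 p1=0 p2=0 p3=31; velocities now: v0=-1 v1=-1 v2=0 v3=2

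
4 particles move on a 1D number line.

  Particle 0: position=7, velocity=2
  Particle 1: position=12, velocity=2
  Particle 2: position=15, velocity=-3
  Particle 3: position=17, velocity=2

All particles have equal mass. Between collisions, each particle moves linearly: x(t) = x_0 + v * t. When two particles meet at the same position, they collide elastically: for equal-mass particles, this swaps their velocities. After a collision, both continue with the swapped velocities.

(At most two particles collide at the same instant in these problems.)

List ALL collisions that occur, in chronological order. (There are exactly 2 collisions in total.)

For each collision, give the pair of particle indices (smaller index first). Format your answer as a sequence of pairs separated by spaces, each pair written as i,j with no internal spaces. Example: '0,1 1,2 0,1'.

Collision at t=3/5: particles 1 and 2 swap velocities; positions: p0=41/5 p1=66/5 p2=66/5 p3=91/5; velocities now: v0=2 v1=-3 v2=2 v3=2
Collision at t=8/5: particles 0 and 1 swap velocities; positions: p0=51/5 p1=51/5 p2=76/5 p3=101/5; velocities now: v0=-3 v1=2 v2=2 v3=2

Answer: 1,2 0,1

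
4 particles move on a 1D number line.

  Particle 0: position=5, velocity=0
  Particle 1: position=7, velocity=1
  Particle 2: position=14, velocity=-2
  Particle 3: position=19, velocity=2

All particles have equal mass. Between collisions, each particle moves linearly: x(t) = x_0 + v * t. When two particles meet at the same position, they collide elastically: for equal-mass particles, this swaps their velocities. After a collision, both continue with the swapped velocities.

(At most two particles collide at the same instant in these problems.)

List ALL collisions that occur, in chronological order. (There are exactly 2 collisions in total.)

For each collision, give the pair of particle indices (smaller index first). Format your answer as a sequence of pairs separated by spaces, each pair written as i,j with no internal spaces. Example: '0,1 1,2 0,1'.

Collision at t=7/3: particles 1 and 2 swap velocities; positions: p0=5 p1=28/3 p2=28/3 p3=71/3; velocities now: v0=0 v1=-2 v2=1 v3=2
Collision at t=9/2: particles 0 and 1 swap velocities; positions: p0=5 p1=5 p2=23/2 p3=28; velocities now: v0=-2 v1=0 v2=1 v3=2

Answer: 1,2 0,1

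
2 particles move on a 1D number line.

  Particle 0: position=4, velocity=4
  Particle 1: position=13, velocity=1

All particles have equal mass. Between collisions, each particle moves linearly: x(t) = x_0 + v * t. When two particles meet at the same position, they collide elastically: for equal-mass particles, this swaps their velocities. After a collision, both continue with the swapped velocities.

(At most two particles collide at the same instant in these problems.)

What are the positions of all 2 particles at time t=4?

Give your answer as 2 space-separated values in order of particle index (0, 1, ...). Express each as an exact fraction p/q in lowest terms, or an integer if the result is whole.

Collision at t=3: particles 0 and 1 swap velocities; positions: p0=16 p1=16; velocities now: v0=1 v1=4
Advance to t=4 (no further collisions before then); velocities: v0=1 v1=4; positions = 17 20

Answer: 17 20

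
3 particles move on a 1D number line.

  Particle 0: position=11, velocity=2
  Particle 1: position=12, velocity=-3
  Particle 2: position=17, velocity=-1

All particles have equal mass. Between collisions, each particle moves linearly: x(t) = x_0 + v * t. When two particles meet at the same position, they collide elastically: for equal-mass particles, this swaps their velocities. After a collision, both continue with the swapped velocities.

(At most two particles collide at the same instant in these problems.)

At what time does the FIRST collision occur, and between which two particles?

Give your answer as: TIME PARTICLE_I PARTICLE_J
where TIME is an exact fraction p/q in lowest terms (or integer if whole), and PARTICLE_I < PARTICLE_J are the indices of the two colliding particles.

Pair (0,1): pos 11,12 vel 2,-3 -> gap=1, closing at 5/unit, collide at t=1/5
Pair (1,2): pos 12,17 vel -3,-1 -> not approaching (rel speed -2 <= 0)
Earliest collision: t=1/5 between 0 and 1

Answer: 1/5 0 1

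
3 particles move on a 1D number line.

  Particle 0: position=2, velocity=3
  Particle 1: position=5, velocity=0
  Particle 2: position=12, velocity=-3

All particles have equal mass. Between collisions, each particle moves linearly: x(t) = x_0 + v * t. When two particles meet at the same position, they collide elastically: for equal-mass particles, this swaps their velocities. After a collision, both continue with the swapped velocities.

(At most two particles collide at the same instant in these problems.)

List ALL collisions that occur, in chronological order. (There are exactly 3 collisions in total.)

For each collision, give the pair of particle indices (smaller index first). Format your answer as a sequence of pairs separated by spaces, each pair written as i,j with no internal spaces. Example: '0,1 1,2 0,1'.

Collision at t=1: particles 0 and 1 swap velocities; positions: p0=5 p1=5 p2=9; velocities now: v0=0 v1=3 v2=-3
Collision at t=5/3: particles 1 and 2 swap velocities; positions: p0=5 p1=7 p2=7; velocities now: v0=0 v1=-3 v2=3
Collision at t=7/3: particles 0 and 1 swap velocities; positions: p0=5 p1=5 p2=9; velocities now: v0=-3 v1=0 v2=3

Answer: 0,1 1,2 0,1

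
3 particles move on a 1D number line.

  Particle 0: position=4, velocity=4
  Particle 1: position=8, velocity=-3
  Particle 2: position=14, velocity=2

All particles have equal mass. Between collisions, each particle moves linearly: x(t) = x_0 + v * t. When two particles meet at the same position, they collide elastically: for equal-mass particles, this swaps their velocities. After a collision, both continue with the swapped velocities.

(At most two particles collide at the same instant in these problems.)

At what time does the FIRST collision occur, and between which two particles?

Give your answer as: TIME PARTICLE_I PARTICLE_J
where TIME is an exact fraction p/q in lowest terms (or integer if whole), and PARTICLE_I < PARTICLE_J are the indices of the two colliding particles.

Pair (0,1): pos 4,8 vel 4,-3 -> gap=4, closing at 7/unit, collide at t=4/7
Pair (1,2): pos 8,14 vel -3,2 -> not approaching (rel speed -5 <= 0)
Earliest collision: t=4/7 between 0 and 1

Answer: 4/7 0 1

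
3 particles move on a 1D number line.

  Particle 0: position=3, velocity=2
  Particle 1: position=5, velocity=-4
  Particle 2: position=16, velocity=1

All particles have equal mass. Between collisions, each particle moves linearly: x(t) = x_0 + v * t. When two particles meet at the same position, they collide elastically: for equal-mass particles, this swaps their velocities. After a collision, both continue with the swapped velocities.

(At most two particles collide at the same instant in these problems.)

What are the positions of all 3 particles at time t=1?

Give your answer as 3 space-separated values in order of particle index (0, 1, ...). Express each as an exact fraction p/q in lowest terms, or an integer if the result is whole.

Collision at t=1/3: particles 0 and 1 swap velocities; positions: p0=11/3 p1=11/3 p2=49/3; velocities now: v0=-4 v1=2 v2=1
Advance to t=1 (no further collisions before then); velocities: v0=-4 v1=2 v2=1; positions = 1 5 17

Answer: 1 5 17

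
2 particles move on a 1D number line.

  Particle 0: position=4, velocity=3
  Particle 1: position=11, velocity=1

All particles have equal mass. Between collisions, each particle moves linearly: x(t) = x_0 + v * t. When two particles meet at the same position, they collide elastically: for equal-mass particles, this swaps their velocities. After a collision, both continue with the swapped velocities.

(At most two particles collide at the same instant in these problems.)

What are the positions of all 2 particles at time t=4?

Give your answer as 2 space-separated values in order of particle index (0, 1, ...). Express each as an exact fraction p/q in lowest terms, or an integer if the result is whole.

Collision at t=7/2: particles 0 and 1 swap velocities; positions: p0=29/2 p1=29/2; velocities now: v0=1 v1=3
Advance to t=4 (no further collisions before then); velocities: v0=1 v1=3; positions = 15 16

Answer: 15 16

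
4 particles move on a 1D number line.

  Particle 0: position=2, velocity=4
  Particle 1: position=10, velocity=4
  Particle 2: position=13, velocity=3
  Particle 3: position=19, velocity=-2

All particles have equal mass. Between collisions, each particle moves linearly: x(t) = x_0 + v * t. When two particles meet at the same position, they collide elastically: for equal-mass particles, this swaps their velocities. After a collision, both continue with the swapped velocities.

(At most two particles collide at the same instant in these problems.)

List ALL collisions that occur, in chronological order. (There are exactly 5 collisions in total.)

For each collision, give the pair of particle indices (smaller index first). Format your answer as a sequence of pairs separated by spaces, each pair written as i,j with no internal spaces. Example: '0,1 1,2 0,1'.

Collision at t=6/5: particles 2 and 3 swap velocities; positions: p0=34/5 p1=74/5 p2=83/5 p3=83/5; velocities now: v0=4 v1=4 v2=-2 v3=3
Collision at t=3/2: particles 1 and 2 swap velocities; positions: p0=8 p1=16 p2=16 p3=35/2; velocities now: v0=4 v1=-2 v2=4 v3=3
Collision at t=17/6: particles 0 and 1 swap velocities; positions: p0=40/3 p1=40/3 p2=64/3 p3=43/2; velocities now: v0=-2 v1=4 v2=4 v3=3
Collision at t=3: particles 2 and 3 swap velocities; positions: p0=13 p1=14 p2=22 p3=22; velocities now: v0=-2 v1=4 v2=3 v3=4
Collision at t=11: particles 1 and 2 swap velocities; positions: p0=-3 p1=46 p2=46 p3=54; velocities now: v0=-2 v1=3 v2=4 v3=4

Answer: 2,3 1,2 0,1 2,3 1,2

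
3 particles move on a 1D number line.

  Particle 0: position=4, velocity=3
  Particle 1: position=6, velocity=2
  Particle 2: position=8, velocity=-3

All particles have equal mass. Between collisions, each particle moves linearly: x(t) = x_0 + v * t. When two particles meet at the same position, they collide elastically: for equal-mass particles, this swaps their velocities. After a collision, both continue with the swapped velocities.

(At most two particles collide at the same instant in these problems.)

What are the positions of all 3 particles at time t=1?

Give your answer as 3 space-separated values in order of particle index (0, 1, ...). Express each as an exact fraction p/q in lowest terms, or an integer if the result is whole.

Collision at t=2/5: particles 1 and 2 swap velocities; positions: p0=26/5 p1=34/5 p2=34/5; velocities now: v0=3 v1=-3 v2=2
Collision at t=2/3: particles 0 and 1 swap velocities; positions: p0=6 p1=6 p2=22/3; velocities now: v0=-3 v1=3 v2=2
Advance to t=1 (no further collisions before then); velocities: v0=-3 v1=3 v2=2; positions = 5 7 8

Answer: 5 7 8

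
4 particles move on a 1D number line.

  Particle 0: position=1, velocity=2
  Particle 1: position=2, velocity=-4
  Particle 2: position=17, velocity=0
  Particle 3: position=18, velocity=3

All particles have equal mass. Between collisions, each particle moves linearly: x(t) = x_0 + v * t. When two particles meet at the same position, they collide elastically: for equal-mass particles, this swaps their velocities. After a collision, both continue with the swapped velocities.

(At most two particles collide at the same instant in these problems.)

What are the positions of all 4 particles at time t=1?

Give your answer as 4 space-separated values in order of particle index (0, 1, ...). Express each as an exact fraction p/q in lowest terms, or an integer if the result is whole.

Answer: -2 3 17 21

Derivation:
Collision at t=1/6: particles 0 and 1 swap velocities; positions: p0=4/3 p1=4/3 p2=17 p3=37/2; velocities now: v0=-4 v1=2 v2=0 v3=3
Advance to t=1 (no further collisions before then); velocities: v0=-4 v1=2 v2=0 v3=3; positions = -2 3 17 21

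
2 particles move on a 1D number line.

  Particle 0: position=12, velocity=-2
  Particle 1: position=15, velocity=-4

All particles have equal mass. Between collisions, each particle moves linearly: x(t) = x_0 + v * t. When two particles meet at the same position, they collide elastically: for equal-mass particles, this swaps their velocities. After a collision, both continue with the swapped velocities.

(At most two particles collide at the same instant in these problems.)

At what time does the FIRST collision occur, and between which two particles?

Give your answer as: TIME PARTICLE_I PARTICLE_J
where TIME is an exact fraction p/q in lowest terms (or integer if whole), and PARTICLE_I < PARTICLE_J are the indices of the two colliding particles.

Answer: 3/2 0 1

Derivation:
Pair (0,1): pos 12,15 vel -2,-4 -> gap=3, closing at 2/unit, collide at t=3/2
Earliest collision: t=3/2 between 0 and 1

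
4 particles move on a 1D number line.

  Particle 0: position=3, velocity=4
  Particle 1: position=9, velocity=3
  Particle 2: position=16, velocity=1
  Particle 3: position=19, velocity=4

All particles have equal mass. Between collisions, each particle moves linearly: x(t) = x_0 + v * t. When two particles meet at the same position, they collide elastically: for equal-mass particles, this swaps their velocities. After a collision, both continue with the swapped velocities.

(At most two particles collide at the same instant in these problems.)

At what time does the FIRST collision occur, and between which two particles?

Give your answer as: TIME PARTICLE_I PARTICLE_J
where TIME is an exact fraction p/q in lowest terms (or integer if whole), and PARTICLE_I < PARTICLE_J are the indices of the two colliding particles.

Answer: 7/2 1 2

Derivation:
Pair (0,1): pos 3,9 vel 4,3 -> gap=6, closing at 1/unit, collide at t=6
Pair (1,2): pos 9,16 vel 3,1 -> gap=7, closing at 2/unit, collide at t=7/2
Pair (2,3): pos 16,19 vel 1,4 -> not approaching (rel speed -3 <= 0)
Earliest collision: t=7/2 between 1 and 2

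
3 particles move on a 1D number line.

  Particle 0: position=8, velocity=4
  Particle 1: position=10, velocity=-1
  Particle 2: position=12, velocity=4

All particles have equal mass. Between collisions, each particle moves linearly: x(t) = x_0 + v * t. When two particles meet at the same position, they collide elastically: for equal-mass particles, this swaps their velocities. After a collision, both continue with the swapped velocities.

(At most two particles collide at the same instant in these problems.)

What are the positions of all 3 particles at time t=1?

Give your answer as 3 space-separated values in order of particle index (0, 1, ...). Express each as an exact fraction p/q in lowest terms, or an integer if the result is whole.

Collision at t=2/5: particles 0 and 1 swap velocities; positions: p0=48/5 p1=48/5 p2=68/5; velocities now: v0=-1 v1=4 v2=4
Advance to t=1 (no further collisions before then); velocities: v0=-1 v1=4 v2=4; positions = 9 12 16

Answer: 9 12 16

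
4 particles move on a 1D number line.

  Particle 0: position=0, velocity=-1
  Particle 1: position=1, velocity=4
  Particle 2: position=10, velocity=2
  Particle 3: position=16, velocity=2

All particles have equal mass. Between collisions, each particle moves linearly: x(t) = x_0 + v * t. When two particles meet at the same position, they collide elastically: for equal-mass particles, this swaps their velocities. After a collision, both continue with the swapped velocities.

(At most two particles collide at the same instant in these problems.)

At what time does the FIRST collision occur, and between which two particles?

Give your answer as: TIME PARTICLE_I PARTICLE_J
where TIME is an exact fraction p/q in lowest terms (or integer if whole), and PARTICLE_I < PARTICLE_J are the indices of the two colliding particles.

Pair (0,1): pos 0,1 vel -1,4 -> not approaching (rel speed -5 <= 0)
Pair (1,2): pos 1,10 vel 4,2 -> gap=9, closing at 2/unit, collide at t=9/2
Pair (2,3): pos 10,16 vel 2,2 -> not approaching (rel speed 0 <= 0)
Earliest collision: t=9/2 between 1 and 2

Answer: 9/2 1 2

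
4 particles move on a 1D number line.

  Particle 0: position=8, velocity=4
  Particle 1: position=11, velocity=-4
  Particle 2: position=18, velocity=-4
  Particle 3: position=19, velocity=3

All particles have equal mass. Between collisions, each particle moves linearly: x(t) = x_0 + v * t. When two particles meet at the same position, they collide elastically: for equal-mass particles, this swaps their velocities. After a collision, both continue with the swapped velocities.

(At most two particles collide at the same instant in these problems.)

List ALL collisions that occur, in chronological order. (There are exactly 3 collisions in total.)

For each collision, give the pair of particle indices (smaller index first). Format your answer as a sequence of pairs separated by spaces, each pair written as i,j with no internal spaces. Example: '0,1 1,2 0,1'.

Answer: 0,1 1,2 2,3

Derivation:
Collision at t=3/8: particles 0 and 1 swap velocities; positions: p0=19/2 p1=19/2 p2=33/2 p3=161/8; velocities now: v0=-4 v1=4 v2=-4 v3=3
Collision at t=5/4: particles 1 and 2 swap velocities; positions: p0=6 p1=13 p2=13 p3=91/4; velocities now: v0=-4 v1=-4 v2=4 v3=3
Collision at t=11: particles 2 and 3 swap velocities; positions: p0=-33 p1=-26 p2=52 p3=52; velocities now: v0=-4 v1=-4 v2=3 v3=4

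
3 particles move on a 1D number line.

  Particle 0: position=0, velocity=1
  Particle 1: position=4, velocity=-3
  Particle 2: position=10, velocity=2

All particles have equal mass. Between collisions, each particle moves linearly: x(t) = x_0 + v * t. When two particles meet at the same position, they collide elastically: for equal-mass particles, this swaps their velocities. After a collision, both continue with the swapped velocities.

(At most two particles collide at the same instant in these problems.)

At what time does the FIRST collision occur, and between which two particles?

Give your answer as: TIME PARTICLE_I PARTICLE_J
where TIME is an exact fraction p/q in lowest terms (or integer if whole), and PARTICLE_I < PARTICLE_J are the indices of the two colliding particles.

Pair (0,1): pos 0,4 vel 1,-3 -> gap=4, closing at 4/unit, collide at t=1
Pair (1,2): pos 4,10 vel -3,2 -> not approaching (rel speed -5 <= 0)
Earliest collision: t=1 between 0 and 1

Answer: 1 0 1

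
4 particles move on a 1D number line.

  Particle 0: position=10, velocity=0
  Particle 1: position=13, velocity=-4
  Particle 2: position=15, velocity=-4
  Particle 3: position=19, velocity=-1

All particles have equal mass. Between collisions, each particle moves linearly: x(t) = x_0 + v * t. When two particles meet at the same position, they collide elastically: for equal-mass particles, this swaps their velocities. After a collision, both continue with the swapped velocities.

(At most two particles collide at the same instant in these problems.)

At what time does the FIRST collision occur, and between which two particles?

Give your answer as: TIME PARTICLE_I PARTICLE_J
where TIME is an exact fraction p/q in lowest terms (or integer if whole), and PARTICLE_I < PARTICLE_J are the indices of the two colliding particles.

Pair (0,1): pos 10,13 vel 0,-4 -> gap=3, closing at 4/unit, collide at t=3/4
Pair (1,2): pos 13,15 vel -4,-4 -> not approaching (rel speed 0 <= 0)
Pair (2,3): pos 15,19 vel -4,-1 -> not approaching (rel speed -3 <= 0)
Earliest collision: t=3/4 between 0 and 1

Answer: 3/4 0 1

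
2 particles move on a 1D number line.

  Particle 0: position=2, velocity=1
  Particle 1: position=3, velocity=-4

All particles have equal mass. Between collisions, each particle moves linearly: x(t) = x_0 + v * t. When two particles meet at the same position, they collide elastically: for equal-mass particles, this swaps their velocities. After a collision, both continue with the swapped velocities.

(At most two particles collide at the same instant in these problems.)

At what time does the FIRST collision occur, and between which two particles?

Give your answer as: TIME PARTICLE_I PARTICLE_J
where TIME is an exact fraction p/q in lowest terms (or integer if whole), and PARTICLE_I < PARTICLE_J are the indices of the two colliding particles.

Pair (0,1): pos 2,3 vel 1,-4 -> gap=1, closing at 5/unit, collide at t=1/5
Earliest collision: t=1/5 between 0 and 1

Answer: 1/5 0 1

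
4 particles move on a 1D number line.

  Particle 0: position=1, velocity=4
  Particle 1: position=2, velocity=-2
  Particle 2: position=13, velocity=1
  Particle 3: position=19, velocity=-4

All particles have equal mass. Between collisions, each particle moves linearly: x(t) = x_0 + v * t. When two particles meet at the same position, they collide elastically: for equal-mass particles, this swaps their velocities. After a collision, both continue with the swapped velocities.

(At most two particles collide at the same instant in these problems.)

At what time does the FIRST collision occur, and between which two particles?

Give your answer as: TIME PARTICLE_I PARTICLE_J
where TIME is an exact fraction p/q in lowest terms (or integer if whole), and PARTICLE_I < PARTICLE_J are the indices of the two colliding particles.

Pair (0,1): pos 1,2 vel 4,-2 -> gap=1, closing at 6/unit, collide at t=1/6
Pair (1,2): pos 2,13 vel -2,1 -> not approaching (rel speed -3 <= 0)
Pair (2,3): pos 13,19 vel 1,-4 -> gap=6, closing at 5/unit, collide at t=6/5
Earliest collision: t=1/6 between 0 and 1

Answer: 1/6 0 1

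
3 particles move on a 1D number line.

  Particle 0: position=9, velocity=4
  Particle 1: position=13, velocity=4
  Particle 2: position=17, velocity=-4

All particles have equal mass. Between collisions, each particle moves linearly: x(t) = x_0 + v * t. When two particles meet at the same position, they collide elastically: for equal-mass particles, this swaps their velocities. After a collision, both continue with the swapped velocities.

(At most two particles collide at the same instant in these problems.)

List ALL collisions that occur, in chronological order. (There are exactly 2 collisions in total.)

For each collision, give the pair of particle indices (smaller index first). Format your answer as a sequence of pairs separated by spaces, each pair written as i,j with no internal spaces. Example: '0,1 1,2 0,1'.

Collision at t=1/2: particles 1 and 2 swap velocities; positions: p0=11 p1=15 p2=15; velocities now: v0=4 v1=-4 v2=4
Collision at t=1: particles 0 and 1 swap velocities; positions: p0=13 p1=13 p2=17; velocities now: v0=-4 v1=4 v2=4

Answer: 1,2 0,1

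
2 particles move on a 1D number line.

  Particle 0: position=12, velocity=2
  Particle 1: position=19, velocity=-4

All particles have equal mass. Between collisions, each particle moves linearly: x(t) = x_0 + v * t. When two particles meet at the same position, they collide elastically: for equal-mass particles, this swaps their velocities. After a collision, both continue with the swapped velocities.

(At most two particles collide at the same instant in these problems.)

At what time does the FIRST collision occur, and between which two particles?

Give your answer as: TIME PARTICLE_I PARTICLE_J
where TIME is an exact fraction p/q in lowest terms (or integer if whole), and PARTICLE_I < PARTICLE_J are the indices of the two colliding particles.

Pair (0,1): pos 12,19 vel 2,-4 -> gap=7, closing at 6/unit, collide at t=7/6
Earliest collision: t=7/6 between 0 and 1

Answer: 7/6 0 1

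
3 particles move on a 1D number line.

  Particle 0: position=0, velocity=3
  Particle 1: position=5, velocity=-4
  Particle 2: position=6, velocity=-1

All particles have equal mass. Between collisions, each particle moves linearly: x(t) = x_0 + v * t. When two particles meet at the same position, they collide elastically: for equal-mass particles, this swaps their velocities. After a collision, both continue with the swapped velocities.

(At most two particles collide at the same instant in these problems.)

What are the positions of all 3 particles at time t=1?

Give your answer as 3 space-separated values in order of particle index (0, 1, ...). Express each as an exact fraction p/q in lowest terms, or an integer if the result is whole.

Collision at t=5/7: particles 0 and 1 swap velocities; positions: p0=15/7 p1=15/7 p2=37/7; velocities now: v0=-4 v1=3 v2=-1
Advance to t=1 (no further collisions before then); velocities: v0=-4 v1=3 v2=-1; positions = 1 3 5

Answer: 1 3 5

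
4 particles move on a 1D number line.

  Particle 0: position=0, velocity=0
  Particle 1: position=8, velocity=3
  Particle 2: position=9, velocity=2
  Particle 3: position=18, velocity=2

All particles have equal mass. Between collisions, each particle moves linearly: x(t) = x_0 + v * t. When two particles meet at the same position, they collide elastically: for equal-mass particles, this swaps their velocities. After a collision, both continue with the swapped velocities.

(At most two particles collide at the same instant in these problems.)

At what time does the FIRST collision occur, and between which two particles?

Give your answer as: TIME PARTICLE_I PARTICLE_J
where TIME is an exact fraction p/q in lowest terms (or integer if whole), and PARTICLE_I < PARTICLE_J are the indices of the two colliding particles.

Answer: 1 1 2

Derivation:
Pair (0,1): pos 0,8 vel 0,3 -> not approaching (rel speed -3 <= 0)
Pair (1,2): pos 8,9 vel 3,2 -> gap=1, closing at 1/unit, collide at t=1
Pair (2,3): pos 9,18 vel 2,2 -> not approaching (rel speed 0 <= 0)
Earliest collision: t=1 between 1 and 2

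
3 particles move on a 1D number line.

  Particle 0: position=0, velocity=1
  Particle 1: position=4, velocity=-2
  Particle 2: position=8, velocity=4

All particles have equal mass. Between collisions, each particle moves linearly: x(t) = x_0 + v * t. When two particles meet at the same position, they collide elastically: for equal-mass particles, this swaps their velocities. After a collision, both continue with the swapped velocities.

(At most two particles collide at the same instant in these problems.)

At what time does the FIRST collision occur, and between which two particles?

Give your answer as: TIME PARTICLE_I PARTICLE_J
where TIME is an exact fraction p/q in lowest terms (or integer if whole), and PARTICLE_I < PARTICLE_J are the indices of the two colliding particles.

Answer: 4/3 0 1

Derivation:
Pair (0,1): pos 0,4 vel 1,-2 -> gap=4, closing at 3/unit, collide at t=4/3
Pair (1,2): pos 4,8 vel -2,4 -> not approaching (rel speed -6 <= 0)
Earliest collision: t=4/3 between 0 and 1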